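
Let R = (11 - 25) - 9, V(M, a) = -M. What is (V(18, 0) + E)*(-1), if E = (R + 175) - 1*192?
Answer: 58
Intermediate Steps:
R = -23 (R = -14 - 9 = -23)
E = -40 (E = (-23 + 175) - 1*192 = 152 - 192 = -40)
(V(18, 0) + E)*(-1) = (-1*18 - 40)*(-1) = (-18 - 40)*(-1) = -58*(-1) = 58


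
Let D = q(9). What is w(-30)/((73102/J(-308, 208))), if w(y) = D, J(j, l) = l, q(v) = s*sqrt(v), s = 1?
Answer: 312/36551 ≈ 0.0085360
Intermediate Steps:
q(v) = sqrt(v) (q(v) = 1*sqrt(v) = sqrt(v))
D = 3 (D = sqrt(9) = 3)
w(y) = 3
w(-30)/((73102/J(-308, 208))) = 3/((73102/208)) = 3/((73102*(1/208))) = 3/(36551/104) = 3*(104/36551) = 312/36551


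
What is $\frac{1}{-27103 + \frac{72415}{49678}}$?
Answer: $- \frac{49678}{1346350419} \approx -3.6898 \cdot 10^{-5}$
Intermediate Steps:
$\frac{1}{-27103 + \frac{72415}{49678}} = \frac{1}{- \frac{1346350419}{49678}} = - \frac{49678}{1346350419}$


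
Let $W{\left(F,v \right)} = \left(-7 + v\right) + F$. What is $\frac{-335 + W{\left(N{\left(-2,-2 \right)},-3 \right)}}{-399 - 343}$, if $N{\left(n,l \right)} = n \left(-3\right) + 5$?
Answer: $\frac{167}{371} \approx 0.45013$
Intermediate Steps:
$N{\left(n,l \right)} = 5 - 3 n$ ($N{\left(n,l \right)} = - 3 n + 5 = 5 - 3 n$)
$W{\left(F,v \right)} = -7 + F + v$
$\frac{-335 + W{\left(N{\left(-2,-2 \right)},-3 \right)}}{-399 - 343} = \frac{-335 - -1}{-399 - 343} = \frac{-335 - -1}{-742} = \left(-335 - -1\right) \left(- \frac{1}{742}\right) = \left(-335 + 1\right) \left(- \frac{1}{742}\right) = \left(-334\right) \left(- \frac{1}{742}\right) = \frac{167}{371}$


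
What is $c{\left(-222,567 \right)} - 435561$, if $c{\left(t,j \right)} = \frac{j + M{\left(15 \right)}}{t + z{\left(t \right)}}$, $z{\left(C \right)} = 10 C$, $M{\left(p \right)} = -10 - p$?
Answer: $- \frac{531820252}{1221} \approx -4.3556 \cdot 10^{5}$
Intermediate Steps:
$c{\left(t,j \right)} = \frac{-25 + j}{11 t}$ ($c{\left(t,j \right)} = \frac{j - 25}{t + 10 t} = \frac{j - 25}{11 t} = \left(j - 25\right) \frac{1}{11 t} = \left(-25 + j\right) \frac{1}{11 t} = \frac{-25 + j}{11 t}$)
$c{\left(-222,567 \right)} - 435561 = \frac{-25 + 567}{11 \left(-222\right)} - 435561 = \frac{1}{11} \left(- \frac{1}{222}\right) 542 - 435561 = - \frac{271}{1221} - 435561 = - \frac{531820252}{1221}$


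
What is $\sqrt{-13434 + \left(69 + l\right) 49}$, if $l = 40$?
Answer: $i \sqrt{8093} \approx 89.961 i$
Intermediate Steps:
$\sqrt{-13434 + \left(69 + l\right) 49} = \sqrt{-13434 + \left(69 + 40\right) 49} = \sqrt{-13434 + 109 \cdot 49} = \sqrt{-13434 + 5341} = \sqrt{-8093} = i \sqrt{8093}$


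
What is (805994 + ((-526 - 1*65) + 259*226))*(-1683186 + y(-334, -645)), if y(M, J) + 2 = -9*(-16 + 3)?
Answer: -1454067310527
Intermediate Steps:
y(M, J) = 115 (y(M, J) = -2 - 9*(-16 + 3) = -2 - 9*(-13) = -2 + 117 = 115)
(805994 + ((-526 - 1*65) + 259*226))*(-1683186 + y(-334, -645)) = (805994 + ((-526 - 1*65) + 259*226))*(-1683186 + 115) = (805994 + ((-526 - 65) + 58534))*(-1683071) = (805994 + (-591 + 58534))*(-1683071) = (805994 + 57943)*(-1683071) = 863937*(-1683071) = -1454067310527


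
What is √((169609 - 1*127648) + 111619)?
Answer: 2*√38395 ≈ 391.89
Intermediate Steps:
√((169609 - 1*127648) + 111619) = √((169609 - 127648) + 111619) = √(41961 + 111619) = √153580 = 2*√38395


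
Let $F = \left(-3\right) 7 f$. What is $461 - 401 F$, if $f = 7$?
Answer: $59408$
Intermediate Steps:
$F = -147$ ($F = \left(-3\right) 7 \cdot 7 = \left(-21\right) 7 = -147$)
$461 - 401 F = 461 - -58947 = 461 + 58947 = 59408$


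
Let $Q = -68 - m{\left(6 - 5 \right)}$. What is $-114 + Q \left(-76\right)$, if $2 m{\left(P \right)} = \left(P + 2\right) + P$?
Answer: $5206$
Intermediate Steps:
$m{\left(P \right)} = 1 + P$ ($m{\left(P \right)} = \frac{\left(P + 2\right) + P}{2} = \frac{\left(2 + P\right) + P}{2} = \frac{2 + 2 P}{2} = 1 + P$)
$Q = -70$ ($Q = -68 - \left(1 + \left(6 - 5\right)\right) = -68 - \left(1 + 1\right) = -68 - 2 = -70$)
$-114 + Q \left(-76\right) = -114 - -5320 = -114 + 5320 = 5206$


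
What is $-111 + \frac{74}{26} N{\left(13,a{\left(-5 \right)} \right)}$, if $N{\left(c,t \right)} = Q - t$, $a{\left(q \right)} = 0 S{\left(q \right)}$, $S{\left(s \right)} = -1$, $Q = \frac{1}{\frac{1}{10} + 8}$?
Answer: $- \frac{116513}{1053} \approx -110.65$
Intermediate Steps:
$Q = \frac{10}{81}$ ($Q = \frac{1}{\frac{1}{10} + 8} = \frac{1}{\frac{81}{10}} = \frac{10}{81} \approx 0.12346$)
$a{\left(q \right)} = 0$ ($a{\left(q \right)} = 0 \left(-1\right) = 0$)
$N{\left(c,t \right)} = \frac{10}{81} - t$
$-111 + \frac{74}{26} N{\left(13,a{\left(-5 \right)} \right)} = -111 + \frac{74}{26} \left(\frac{10}{81} - 0\right) = -111 + 74 \cdot \frac{1}{26} \left(\frac{10}{81} + 0\right) = -111 + \frac{37}{13} \cdot \frac{10}{81} = -111 + \frac{370}{1053} = - \frac{116513}{1053}$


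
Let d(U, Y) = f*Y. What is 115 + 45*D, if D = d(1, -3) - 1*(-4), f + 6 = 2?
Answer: 835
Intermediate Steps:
f = -4 (f = -6 + 2 = -4)
d(U, Y) = -4*Y
D = 16 (D = -4*(-3) - 1*(-4) = 12 + 4 = 16)
115 + 45*D = 115 + 45*16 = 115 + 720 = 835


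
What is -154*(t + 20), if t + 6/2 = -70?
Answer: 8162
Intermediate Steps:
t = -73 (t = -3 - 70 = -73)
-154*(t + 20) = -154*(-73 + 20) = -154*(-53) = 8162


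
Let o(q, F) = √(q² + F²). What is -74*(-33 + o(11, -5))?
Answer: 2442 - 74*√146 ≈ 1547.9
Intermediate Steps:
o(q, F) = √(F² + q²)
-74*(-33 + o(11, -5)) = -74*(-33 + √((-5)² + 11²)) = -74*(-33 + √(25 + 121)) = -74*(-33 + √146) = 2442 - 74*√146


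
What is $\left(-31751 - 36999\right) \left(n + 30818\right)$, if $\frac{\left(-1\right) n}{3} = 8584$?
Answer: $-348287500$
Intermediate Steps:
$n = -25752$ ($n = \left(-3\right) 8584 = -25752$)
$\left(-31751 - 36999\right) \left(n + 30818\right) = \left(-31751 - 36999\right) \left(-25752 + 30818\right) = \left(-68750\right) 5066 = -348287500$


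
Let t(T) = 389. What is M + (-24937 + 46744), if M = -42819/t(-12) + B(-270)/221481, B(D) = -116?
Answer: 1869322628900/86156109 ≈ 21697.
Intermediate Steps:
M = -9483640063/86156109 (M = -42819/389 - 116/221481 = -9483640063/86156109 ≈ -110.08)
M + (-24937 + 46744) = -9483640063/86156109 + (-24937 + 46744) = -9483640063/86156109 + 21807 = 1869322628900/86156109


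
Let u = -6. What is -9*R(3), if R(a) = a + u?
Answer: 27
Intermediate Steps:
R(a) = -6 + a (R(a) = a - 6 = -6 + a)
-9*R(3) = -9*(-6 + 3) = -9*(-3) = 27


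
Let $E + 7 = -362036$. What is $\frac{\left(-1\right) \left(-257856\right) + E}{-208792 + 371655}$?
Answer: $- \frac{104187}{162863} \approx -0.63972$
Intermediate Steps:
$E = -362043$ ($E = -7 - 362036 = -362043$)
$\frac{\left(-1\right) \left(-257856\right) + E}{-208792 + 371655} = \frac{\left(-1\right) \left(-257856\right) - 362043}{-208792 + 371655} = \frac{257856 - 362043}{162863} = \left(-104187\right) \frac{1}{162863} = - \frac{104187}{162863}$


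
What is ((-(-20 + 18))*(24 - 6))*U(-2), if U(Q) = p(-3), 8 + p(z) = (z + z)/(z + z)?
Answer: -252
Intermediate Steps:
p(z) = -7 (p(z) = -8 + (z + z)/(z + z) = -8 + (2*z)/((2*z)) = -8 + (2*z)*(1/(2*z)) = -8 + 1 = -7)
U(Q) = -7
((-(-20 + 18))*(24 - 6))*U(-2) = ((-(-20 + 18))*(24 - 6))*(-7) = (-1*(-2)*18)*(-7) = (2*18)*(-7) = 36*(-7) = -252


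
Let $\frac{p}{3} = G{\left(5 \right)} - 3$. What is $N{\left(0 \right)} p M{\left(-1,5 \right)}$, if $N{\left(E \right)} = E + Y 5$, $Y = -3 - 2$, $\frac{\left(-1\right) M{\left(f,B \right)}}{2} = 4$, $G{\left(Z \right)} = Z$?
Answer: $1200$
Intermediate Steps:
$M{\left(f,B \right)} = -8$ ($M{\left(f,B \right)} = \left(-2\right) 4 = -8$)
$p = 6$ ($p = 3 \left(5 - 3\right) = 3 \cdot 2 = 6$)
$Y = -5$
$N{\left(E \right)} = -25 + E$ ($N{\left(E \right)} = E - 25 = -25 + E$)
$N{\left(0 \right)} p M{\left(-1,5 \right)} = \left(-25 + 0\right) 6 \left(-8\right) = \left(-25\right) 6 \left(-8\right) = \left(-150\right) \left(-8\right) = 1200$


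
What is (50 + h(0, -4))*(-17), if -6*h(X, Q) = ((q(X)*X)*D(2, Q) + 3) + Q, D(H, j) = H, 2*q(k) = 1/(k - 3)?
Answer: -5117/6 ≈ -852.83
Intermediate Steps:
q(k) = 1/(2*(-3 + k)) (q(k) = 1/(2*(k - 3)) = 1/(2*(-3 + k)))
h(X, Q) = -½ - Q/6 - X/(6*(-3 + X)) (h(X, Q) = -((((1/(2*(-3 + X)))*X)*2 + 3) + Q)/6 = -(((X/(2*(-3 + X)))*2 + 3) + Q)/6 = -((X/(-3 + X) + 3) + Q)/6 = -((3 + X/(-3 + X)) + Q)/6 = -(3 + Q + X/(-3 + X))/6 = -½ - Q/6 - X/(6*(-3 + X)))
(50 + h(0, -4))*(-17) = (50 + (-1*0 + (-3 + 0)*(-3 - 1*(-4)))/(6*(-3 + 0)))*(-17) = (50 + (⅙)*(0 - 3*(-3 + 4))/(-3))*(-17) = (50 + (⅙)*(-⅓)*(0 - 3*1))*(-17) = (50 + (⅙)*(-⅓)*(0 - 3))*(-17) = (50 + (⅙)*(-⅓)*(-3))*(-17) = (50 + ⅙)*(-17) = (301/6)*(-17) = -5117/6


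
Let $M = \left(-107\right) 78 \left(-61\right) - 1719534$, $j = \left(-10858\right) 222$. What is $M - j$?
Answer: $1200048$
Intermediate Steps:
$j = -2410476$
$M = -1210428$ ($M = \left(-8346\right) \left(-61\right) - 1719534 = 509106 - 1719534 = -1210428$)
$M - j = -1210428 - -2410476 = -1210428 + 2410476 = 1200048$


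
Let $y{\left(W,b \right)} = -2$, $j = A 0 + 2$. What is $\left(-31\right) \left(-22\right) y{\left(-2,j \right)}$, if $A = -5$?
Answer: $-1364$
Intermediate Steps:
$j = 2$ ($j = \left(-5\right) 0 + 2 = 0 + 2 = 2$)
$\left(-31\right) \left(-22\right) y{\left(-2,j \right)} = \left(-31\right) \left(-22\right) \left(-2\right) = 682 \left(-2\right) = -1364$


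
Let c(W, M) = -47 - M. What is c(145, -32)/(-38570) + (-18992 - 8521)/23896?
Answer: -3657993/3178168 ≈ -1.1510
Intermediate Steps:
c(145, -32)/(-38570) + (-18992 - 8521)/23896 = (-47 - 1*(-32))/(-38570) + (-18992 - 8521)/23896 = (-47 + 32)*(-1/38570) - 27513*1/23896 = -15*(-1/38570) - 27513/23896 = 3/7714 - 27513/23896 = -3657993/3178168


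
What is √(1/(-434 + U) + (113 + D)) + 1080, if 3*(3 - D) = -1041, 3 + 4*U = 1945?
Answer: 1080 + 3*√545797/103 ≈ 1101.5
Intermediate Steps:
U = 971/2 (U = -¾ + (¼)*1945 = -¾ + 1945/4 = 971/2 ≈ 485.50)
D = 350 (D = 3 - ⅓*(-1041) = 3 + 347 = 350)
√(1/(-434 + U) + (113 + D)) + 1080 = √(1/(-434 + 971/2) + (113 + 350)) + 1080 = √(1/(103/2) + 463) + 1080 = √(2/103 + 463) + 1080 = √(47691/103) + 1080 = 3*√545797/103 + 1080 = 1080 + 3*√545797/103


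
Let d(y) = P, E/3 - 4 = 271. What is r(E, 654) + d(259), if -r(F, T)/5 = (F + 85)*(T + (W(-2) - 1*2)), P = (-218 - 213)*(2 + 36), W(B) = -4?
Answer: -2964778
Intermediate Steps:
E = 825 (E = 12 + 3*271 = 12 + 813 = 825)
P = -16378 (P = -431*38 = -16378)
d(y) = -16378
r(F, T) = -5*(-6 + T)*(85 + F) (r(F, T) = -5*(F + 85)*(T + (-4 - 1*2)) = -5*(85 + F)*(T + (-4 - 2)) = -5*(85 + F)*(T - 6) = -5*(85 + F)*(-6 + T) = -5*(-6 + T)*(85 + F))
r(E, 654) + d(259) = (2550 - 425*654 + 30*825 - 5*825*654) - 16378 = (2550 - 277950 + 24750 - 2697750) - 16378 = -2948400 - 16378 = -2964778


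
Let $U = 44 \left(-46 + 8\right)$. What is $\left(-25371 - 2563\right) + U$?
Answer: $-29606$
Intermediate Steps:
$U = -1672$ ($U = 44 \left(-38\right) = -1672$)
$\left(-25371 - 2563\right) + U = \left(-25371 - 2563\right) - 1672 = -27934 - 1672 = -29606$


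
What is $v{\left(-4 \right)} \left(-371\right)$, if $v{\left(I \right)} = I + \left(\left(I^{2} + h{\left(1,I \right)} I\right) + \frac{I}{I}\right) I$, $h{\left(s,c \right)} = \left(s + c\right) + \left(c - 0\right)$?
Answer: $68264$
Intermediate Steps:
$h{\left(s,c \right)} = s + 2 c$ ($h{\left(s,c \right)} = \left(c + s\right) + \left(c + 0\right) = \left(c + s\right) + c = s + 2 c$)
$v{\left(I \right)} = I + I \left(1 + I^{2} + I \left(1 + 2 I\right)\right)$ ($v{\left(I \right)} = I + \left(\left(I^{2} + \left(1 + 2 I\right) I\right) + \frac{I}{I}\right) I = I + \left(\left(I^{2} + I \left(1 + 2 I\right)\right) + 1\right) I = I + \left(1 + I^{2} + I \left(1 + 2 I\right)\right) I = I + I \left(1 + I^{2} + I \left(1 + 2 I\right)\right)$)
$v{\left(-4 \right)} \left(-371\right) = - 4 \left(2 - 4 + 3 \left(-4\right)^{2}\right) \left(-371\right) = - 4 \left(2 - 4 + 3 \cdot 16\right) \left(-371\right) = - 4 \left(2 - 4 + 48\right) \left(-371\right) = \left(-4\right) 46 \left(-371\right) = \left(-184\right) \left(-371\right) = 68264$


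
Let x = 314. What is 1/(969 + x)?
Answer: 1/1283 ≈ 0.00077942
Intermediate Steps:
1/(969 + x) = 1/(969 + 314) = 1/1283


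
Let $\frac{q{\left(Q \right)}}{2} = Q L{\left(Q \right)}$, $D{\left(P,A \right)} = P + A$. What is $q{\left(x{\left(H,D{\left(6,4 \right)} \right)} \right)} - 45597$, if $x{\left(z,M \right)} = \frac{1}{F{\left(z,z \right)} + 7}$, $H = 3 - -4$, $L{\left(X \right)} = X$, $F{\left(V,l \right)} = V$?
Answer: $- \frac{4468505}{98} \approx -45597.0$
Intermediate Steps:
$D{\left(P,A \right)} = A + P$
$H = 7$ ($H = 3 + 4 = 7$)
$x{\left(z,M \right)} = \frac{1}{7 + z}$ ($x{\left(z,M \right)} = \frac{1}{z + 7} = \frac{1}{7 + z}$)
$q{\left(Q \right)} = 2 Q^{2}$ ($q{\left(Q \right)} = 2 Q Q = 2 Q^{2}$)
$q{\left(x{\left(H,D{\left(6,4 \right)} \right)} \right)} - 45597 = 2 \left(\frac{1}{7 + 7}\right)^{2} - 45597 = 2 \left(\frac{1}{14}\right)^{2} - 45597 = \frac{2}{196} - 45597 = 2 \cdot \frac{1}{196} - 45597 = \frac{1}{98} - 45597 = - \frac{4468505}{98}$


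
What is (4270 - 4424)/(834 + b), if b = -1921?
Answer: 154/1087 ≈ 0.14167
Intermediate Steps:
(4270 - 4424)/(834 + b) = (4270 - 4424)/(834 - 1921) = -154/(-1087) = -154*(-1/1087) = 154/1087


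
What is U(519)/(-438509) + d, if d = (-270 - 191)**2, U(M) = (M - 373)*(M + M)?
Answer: 93192219641/438509 ≈ 2.1252e+5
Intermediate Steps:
U(M) = 2*M*(-373 + M) (U(M) = (-373 + M)*(2*M) = 2*M*(-373 + M))
d = 212521 (d = (-461)**2 = 212521)
U(519)/(-438509) + d = (2*519*(-373 + 519))/(-438509) + 212521 = (2*519*146)*(-1/438509) + 212521 = 151548*(-1/438509) + 212521 = -151548/438509 + 212521 = 93192219641/438509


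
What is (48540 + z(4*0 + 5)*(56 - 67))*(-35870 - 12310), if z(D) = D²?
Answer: -2325407700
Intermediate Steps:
(48540 + z(4*0 + 5)*(56 - 67))*(-35870 - 12310) = (48540 + (4*0 + 5)²*(56 - 67))*(-35870 - 12310) = (48540 + (0 + 5)²*(-11))*(-48180) = (48540 + 5²*(-11))*(-48180) = (48540 + 25*(-11))*(-48180) = (48540 - 275)*(-48180) = 48265*(-48180) = -2325407700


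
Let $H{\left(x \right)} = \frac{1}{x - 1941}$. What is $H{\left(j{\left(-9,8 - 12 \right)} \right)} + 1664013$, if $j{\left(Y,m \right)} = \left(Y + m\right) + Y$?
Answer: $\frac{3266457518}{1963} \approx 1.664 \cdot 10^{6}$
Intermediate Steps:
$j{\left(Y,m \right)} = m + 2 Y$
$H{\left(x \right)} = \frac{1}{-1941 + x}$
$H{\left(j{\left(-9,8 - 12 \right)} \right)} + 1664013 = \frac{1}{-1941 + \left(\left(8 - 12\right) + 2 \left(-9\right)\right)} + 1664013 = \frac{1}{-1941 - 22} + 1664013 = \frac{1}{-1963} + 1664013 = - \frac{1}{1963} + 1664013 = \frac{3266457518}{1963}$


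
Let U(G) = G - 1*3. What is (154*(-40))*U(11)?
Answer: -49280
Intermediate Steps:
U(G) = -3 + G (U(G) = G - 3 = -3 + G)
(154*(-40))*U(11) = (154*(-40))*(-3 + 11) = -6160*8 = -49280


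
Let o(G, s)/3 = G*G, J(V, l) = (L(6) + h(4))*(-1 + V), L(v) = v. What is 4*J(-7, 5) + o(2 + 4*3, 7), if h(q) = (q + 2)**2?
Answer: -756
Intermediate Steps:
h(q) = (2 + q)**2
J(V, l) = -42 + 42*V (J(V, l) = (6 + (2 + 4)**2)*(-1 + V) = (6 + 6**2)*(-1 + V) = (6 + 36)*(-1 + V) = 42*(-1 + V) = -42 + 42*V)
o(G, s) = 3*G**2 (o(G, s) = 3*(G*G) = 3*G**2)
4*J(-7, 5) + o(2 + 4*3, 7) = 4*(-42 + 42*(-7)) + 3*(2 + 4*3)**2 = 4*(-42 - 294) + 3*(2 + 12)**2 = 4*(-336) + 3*14**2 = -1344 + 3*196 = -1344 + 588 = -756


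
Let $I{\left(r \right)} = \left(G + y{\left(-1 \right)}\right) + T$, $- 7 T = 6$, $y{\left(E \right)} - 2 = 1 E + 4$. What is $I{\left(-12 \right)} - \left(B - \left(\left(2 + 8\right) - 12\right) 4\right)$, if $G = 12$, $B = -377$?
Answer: $\frac{2696}{7} \approx 385.14$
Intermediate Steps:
$y{\left(E \right)} = 6 + E$ ($y{\left(E \right)} = 2 + \left(1 E + 4\right) = 2 + \left(E + 4\right) = 2 + \left(4 + E\right) = 6 + E$)
$T = - \frac{6}{7}$ ($T = \left(- \frac{1}{7}\right) 6 = - \frac{6}{7} \approx -0.85714$)
$I{\left(r \right)} = \frac{113}{7}$ ($I{\left(r \right)} = \left(12 + \left(6 - 1\right)\right) - \frac{6}{7} = \left(12 + 5\right) - \frac{6}{7} = 17 - \frac{6}{7} = \frac{113}{7}$)
$I{\left(-12 \right)} - \left(B - \left(\left(2 + 8\right) - 12\right) 4\right) = \frac{113}{7} - \left(-377 - \left(\left(2 + 8\right) - 12\right) 4\right) = \frac{113}{7} - \left(-377 - \left(10 - 12\right) 4\right) = \frac{113}{7} - \left(-377 - \left(-2\right) 4\right) = \frac{113}{7} - \left(-377 - -8\right) = \frac{113}{7} - \left(-377 + 8\right) = \frac{113}{7} - -369 = \frac{113}{7} + 369 = \frac{2696}{7}$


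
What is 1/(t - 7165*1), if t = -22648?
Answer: -1/29813 ≈ -3.3542e-5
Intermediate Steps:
1/(t - 7165*1) = 1/(-22648 - 7165*1) = 1/(-22648 - 7165) = 1/(-29813) = -1/29813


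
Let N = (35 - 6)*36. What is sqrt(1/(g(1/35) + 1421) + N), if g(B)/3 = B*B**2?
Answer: sqrt(3875227970733952646)/60925378 ≈ 32.311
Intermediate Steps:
g(B) = 3*B**3 (g(B) = 3*(B*B**2) = 3*B**3)
N = 1044 (N = 29*36 = 1044)
sqrt(1/(g(1/35) + 1421) + N) = sqrt(1/(3*(1/35)**3 + 1421) + 1044) = sqrt(1/(3*(1/42875) + 1421) + 1044) = sqrt(1/(3/42875 + 1421) + 1044) = sqrt(1/(60925378/42875) + 1044) = sqrt(42875/60925378 + 1044) = sqrt(63606137507/60925378) = sqrt(3875227970733952646)/60925378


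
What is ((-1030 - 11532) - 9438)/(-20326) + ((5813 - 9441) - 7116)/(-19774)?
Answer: 163352636/100481581 ≈ 1.6257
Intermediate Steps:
((-1030 - 11532) - 9438)/(-20326) + ((5813 - 9441) - 7116)/(-19774) = (-12562 - 9438)*(-1/20326) + (-3628 - 7116)*(-1/19774) = -22000*(-1/20326) - 10744*(-1/19774) = 11000/10163 + 5372/9887 = 163352636/100481581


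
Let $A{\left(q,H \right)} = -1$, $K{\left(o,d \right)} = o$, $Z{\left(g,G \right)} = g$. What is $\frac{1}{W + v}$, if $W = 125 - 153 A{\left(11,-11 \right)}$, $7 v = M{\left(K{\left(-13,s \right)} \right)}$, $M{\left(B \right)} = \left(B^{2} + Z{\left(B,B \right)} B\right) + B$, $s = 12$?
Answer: $\frac{7}{2271} \approx 0.0030823$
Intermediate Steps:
$M{\left(B \right)} = B + 2 B^{2}$ ($M{\left(B \right)} = \left(B^{2} + B B\right) + B = \left(B^{2} + B^{2}\right) + B = 2 B^{2} + B = B + 2 B^{2}$)
$v = \frac{325}{7}$ ($v = \frac{\left(-13\right) \left(1 + 2 \left(-13\right)\right)}{7} = \frac{\left(-13\right) \left(1 - 26\right)}{7} = \frac{\left(-13\right) \left(-25\right)}{7} = \frac{1}{7} \cdot 325 = \frac{325}{7} \approx 46.429$)
$W = 278$ ($W = 125 - -153 = 125 + 153 = 278$)
$\frac{1}{W + v} = \frac{1}{278 + \frac{325}{7}} = \frac{1}{\frac{2271}{7}} = \frac{7}{2271}$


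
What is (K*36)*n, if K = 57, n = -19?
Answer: -38988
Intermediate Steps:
(K*36)*n = (57*36)*(-19) = 2052*(-19) = -38988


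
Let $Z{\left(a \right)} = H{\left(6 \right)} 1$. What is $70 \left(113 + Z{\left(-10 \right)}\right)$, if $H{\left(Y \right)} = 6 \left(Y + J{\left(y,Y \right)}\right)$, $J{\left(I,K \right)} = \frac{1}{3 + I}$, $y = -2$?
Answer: $10850$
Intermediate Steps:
$H{\left(Y \right)} = 6 + 6 Y$ ($H{\left(Y \right)} = 6 \left(Y + \frac{1}{3 - 2}\right) = 6 \left(Y + 1^{-1}\right) = 6 \left(Y + 1\right) = 6 \left(1 + Y\right) = 6 + 6 Y$)
$Z{\left(a \right)} = 42$ ($Z{\left(a \right)} = \left(6 + 6 \cdot 6\right) 1 = \left(6 + 36\right) 1 = 42 \cdot 1 = 42$)
$70 \left(113 + Z{\left(-10 \right)}\right) = 70 \left(113 + 42\right) = 70 \cdot 155 = 10850$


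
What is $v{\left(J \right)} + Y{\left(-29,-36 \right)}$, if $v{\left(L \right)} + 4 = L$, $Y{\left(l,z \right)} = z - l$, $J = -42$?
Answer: $-53$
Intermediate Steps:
$v{\left(L \right)} = -4 + L$
$v{\left(J \right)} + Y{\left(-29,-36 \right)} = \left(-4 - 42\right) - 7 = -46 + \left(-36 + 29\right) = -46 - 7 = -53$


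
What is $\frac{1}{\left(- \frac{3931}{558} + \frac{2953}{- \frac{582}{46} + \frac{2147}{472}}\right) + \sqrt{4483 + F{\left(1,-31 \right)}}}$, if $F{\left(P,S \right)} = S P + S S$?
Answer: $- \frac{895069656380124810}{319437286430622532813} - \frac{2409613876001124 \sqrt{5413}}{319437286430622532813} \approx -0.003357$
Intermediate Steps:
$F{\left(P,S \right)} = S^{2} + P S$ ($F{\left(P,S \right)} = P S + S^{2} = S^{2} + P S$)
$\frac{1}{\left(- \frac{3931}{558} + \frac{2953}{- \frac{582}{46} + \frac{2147}{472}}\right) + \sqrt{4483 + F{\left(1,-31 \right)}}} = \frac{1}{\left(- \frac{3931}{558} + \frac{2953}{- \frac{582}{46} + \frac{2147}{472}}\right) + \sqrt{4483 - 31 \left(1 - 31\right)}} = \frac{1}{\left(\left(-3931\right) \frac{1}{558} + \frac{2953}{\left(-582\right) \frac{1}{46} + 2147 \cdot \frac{1}{472}}\right) + \sqrt{4483 - -930}} = \frac{1}{\left(- \frac{3931}{558} + \frac{2953}{- \frac{291}{23} + \frac{2147}{472}}\right) + \sqrt{4483 + 930}} = \frac{1}{\left(- \frac{3931}{558} + \frac{2953}{- \frac{87971}{10856}}\right) + \sqrt{5413}} = \frac{1}{\left(- \frac{3931}{558} + 2953 \left(- \frac{10856}{87971}\right)\right) + \sqrt{5413}} = \frac{1}{\left(- \frac{3931}{558} - \frac{32057768}{87971}\right) + \sqrt{5413}} = \frac{1}{- \frac{18234048545}{49087818} + \sqrt{5413}}$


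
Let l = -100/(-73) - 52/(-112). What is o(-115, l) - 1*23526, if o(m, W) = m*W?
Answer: -48518279/2044 ≈ -23737.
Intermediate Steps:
l = 3749/2044 (l = -100*(-1/73) - 52*(-1/112) = 100/73 + 13/28 = 3749/2044 ≈ 1.8341)
o(m, W) = W*m
o(-115, l) - 1*23526 = (3749/2044)*(-115) - 1*23526 = -431135/2044 - 23526 = -48518279/2044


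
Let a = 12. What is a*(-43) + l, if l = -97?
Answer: -613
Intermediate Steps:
a*(-43) + l = 12*(-43) - 97 = -516 - 97 = -613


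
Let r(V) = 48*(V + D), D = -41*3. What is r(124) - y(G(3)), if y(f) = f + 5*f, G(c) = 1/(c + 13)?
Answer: 381/8 ≈ 47.625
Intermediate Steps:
D = -123
r(V) = -5904 + 48*V (r(V) = 48*(V - 123) = 48*(-123 + V) = -5904 + 48*V)
G(c) = 1/(13 + c)
y(f) = 6*f
r(124) - y(G(3)) = (-5904 + 48*124) - 6/(13 + 3) = (-5904 + 5952) - 6/16 = 48 - 6/16 = 48 - 1*3/8 = 48 - 3/8 = 381/8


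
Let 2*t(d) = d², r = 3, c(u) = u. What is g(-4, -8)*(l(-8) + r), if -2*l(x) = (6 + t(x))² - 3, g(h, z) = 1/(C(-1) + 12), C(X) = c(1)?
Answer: -1435/26 ≈ -55.192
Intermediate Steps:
C(X) = 1
t(d) = d²/2
g(h, z) = 1/13 (g(h, z) = 1/(1 + 12) = 1/13)
l(x) = 3/2 - (6 + x²/2)²/2 (l(x) = -((6 + x²/2)² - 3)/2 = -(-3 + (6 + x²/2)²)/2 = 3/2 - (6 + x²/2)²/2)
g(-4, -8)*(l(-8) + r) = ((3/2 - (12 + (-8)²)²/8) + 3)/13 = ((3/2 - (12 + 64)²/8) + 3)/13 = ((3/2 - ⅛*76²) + 3)/13 = ((3/2 - ⅛*5776) + 3)/13 = ((3/2 - 722) + 3)/13 = (-1441/2 + 3)/13 = (1/13)*(-1435/2) = -1435/26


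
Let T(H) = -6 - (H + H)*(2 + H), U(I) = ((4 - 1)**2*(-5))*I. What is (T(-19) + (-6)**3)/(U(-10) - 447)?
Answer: -868/3 ≈ -289.33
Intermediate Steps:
U(I) = -45*I (U(I) = (3**2*(-5))*I = (9*(-5))*I = -45*I)
T(H) = -6 - 2*H*(2 + H)
(T(-19) + (-6)**3)/(U(-10) - 447) = ((-6 - 4*(-19) - 2*(-19)**2) + (-6)**3)/(-45*(-10) - 447) = ((-6 + 76 - 2*361) - 216)/(450 - 447) = ((-6 + 76 - 722) - 216)/3 = (-652 - 216)*(1/3) = -868*1/3 = -868/3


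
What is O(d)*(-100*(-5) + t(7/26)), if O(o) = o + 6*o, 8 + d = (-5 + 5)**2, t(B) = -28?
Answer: -26432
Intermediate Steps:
d = -8 (d = -8 + (-5 + 5)**2 = -8 + 0**2 = -8 + 0 = -8)
O(o) = 7*o
O(d)*(-100*(-5) + t(7/26)) = (7*(-8))*(-100*(-5) - 28) = -56*(500 - 28) = -56*472 = -26432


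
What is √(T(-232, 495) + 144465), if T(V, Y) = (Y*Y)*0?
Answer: √144465 ≈ 380.09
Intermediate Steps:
T(V, Y) = 0 (T(V, Y) = Y²*0 = 0)
√(T(-232, 495) + 144465) = √(0 + 144465) = √144465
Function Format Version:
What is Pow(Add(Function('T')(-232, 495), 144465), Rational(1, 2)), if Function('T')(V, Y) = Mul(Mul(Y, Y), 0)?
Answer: Pow(144465, Rational(1, 2)) ≈ 380.09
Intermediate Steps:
Function('T')(V, Y) = 0 (Function('T')(V, Y) = Mul(Pow(Y, 2), 0) = 0)
Pow(Add(Function('T')(-232, 495), 144465), Rational(1, 2)) = Pow(Add(0, 144465), Rational(1, 2)) = Pow(144465, Rational(1, 2))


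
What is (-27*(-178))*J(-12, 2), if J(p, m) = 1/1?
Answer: 4806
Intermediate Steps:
J(p, m) = 1
(-27*(-178))*J(-12, 2) = -27*(-178)*1 = 4806*1 = 4806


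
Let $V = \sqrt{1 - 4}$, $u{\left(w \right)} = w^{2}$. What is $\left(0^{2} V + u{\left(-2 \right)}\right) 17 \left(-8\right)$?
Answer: $-544$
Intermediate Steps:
$V = i \sqrt{3}$ ($V = \sqrt{-3} = i \sqrt{3} \approx 1.732 i$)
$\left(0^{2} V + u{\left(-2 \right)}\right) 17 \left(-8\right) = \left(0^{2} i \sqrt{3} + \left(-2\right)^{2}\right) 17 \left(-8\right) = \left(0 i \sqrt{3} + 4\right) 17 \left(-8\right) = \left(0 + 4\right) 17 \left(-8\right) = 4 \cdot 17 \left(-8\right) = 68 \left(-8\right) = -544$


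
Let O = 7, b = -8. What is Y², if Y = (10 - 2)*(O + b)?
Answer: 64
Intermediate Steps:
Y = -8 (Y = (10 - 2)*(7 - 8) = 8*(-1) = -8)
Y² = (-8)² = 64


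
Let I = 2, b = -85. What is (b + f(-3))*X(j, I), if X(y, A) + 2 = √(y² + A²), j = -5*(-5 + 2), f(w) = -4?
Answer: 178 - 89*√229 ≈ -1168.8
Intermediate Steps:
j = 15 (j = -5*(-3) = 15)
X(y, A) = -2 + √(A² + y²) (X(y, A) = -2 + √(y² + A²) = -2 + √(A² + y²))
(b + f(-3))*X(j, I) = (-85 - 4)*(-2 + √(2² + 15²)) = -89*(-2 + √(4 + 225)) = -89*(-2 + √229) = 178 - 89*√229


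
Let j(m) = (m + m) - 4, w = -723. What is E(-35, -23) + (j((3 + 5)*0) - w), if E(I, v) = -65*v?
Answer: 2214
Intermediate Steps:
j(m) = -4 + 2*m (j(m) = 2*m - 4 = -4 + 2*m)
E(-35, -23) + (j((3 + 5)*0) - w) = -65*(-23) + ((-4 + 2*((3 + 5)*0)) - 1*(-723)) = 1495 + ((-4 + 2*(8*0)) + 723) = 1495 + ((-4 + 2*0) + 723) = 1495 + ((-4 + 0) + 723) = 1495 + (-4 + 723) = 1495 + 719 = 2214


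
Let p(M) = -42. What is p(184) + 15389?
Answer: 15347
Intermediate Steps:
p(184) + 15389 = -42 + 15389 = 15347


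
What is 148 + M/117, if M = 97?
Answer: 17413/117 ≈ 148.83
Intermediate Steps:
148 + M/117 = 148 + 97/117 = 17413/117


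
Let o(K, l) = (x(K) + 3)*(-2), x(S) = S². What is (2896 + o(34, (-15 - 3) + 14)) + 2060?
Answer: 2638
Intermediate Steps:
o(K, l) = -6 - 2*K² (o(K, l) = (K² + 3)*(-2) = (3 + K²)*(-2) = -6 - 2*K²)
(2896 + o(34, (-15 - 3) + 14)) + 2060 = (2896 + (-6 - 2*34²)) + 2060 = (2896 + (-6 - 2*1156)) + 2060 = (2896 + (-6 - 2312)) + 2060 = (2896 - 2318) + 2060 = 578 + 2060 = 2638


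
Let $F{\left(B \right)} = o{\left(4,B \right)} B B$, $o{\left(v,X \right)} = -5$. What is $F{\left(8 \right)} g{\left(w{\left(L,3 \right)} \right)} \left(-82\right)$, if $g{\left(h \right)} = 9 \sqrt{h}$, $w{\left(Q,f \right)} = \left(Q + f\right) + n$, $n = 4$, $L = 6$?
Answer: $236160 \sqrt{13} \approx 8.5149 \cdot 10^{5}$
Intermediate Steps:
$w{\left(Q,f \right)} = 4 + Q + f$ ($w{\left(Q,f \right)} = \left(Q + f\right) + 4 = 4 + Q + f$)
$F{\left(B \right)} = - 5 B^{2}$ ($F{\left(B \right)} = - 5 B B = - 5 B^{2}$)
$F{\left(8 \right)} g{\left(w{\left(L,3 \right)} \right)} \left(-82\right) = - 5 \cdot 8^{2} \cdot 9 \sqrt{4 + 6 + 3} \left(-82\right) = \left(-5\right) 64 \cdot 9 \sqrt{13} \left(-82\right) = - 320 \cdot 9 \sqrt{13} \left(-82\right) = - 2880 \sqrt{13} \left(-82\right) = 236160 \sqrt{13}$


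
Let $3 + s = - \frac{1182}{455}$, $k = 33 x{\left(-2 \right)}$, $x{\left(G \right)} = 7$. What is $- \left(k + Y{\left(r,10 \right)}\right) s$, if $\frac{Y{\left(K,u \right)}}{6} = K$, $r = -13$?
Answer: $\frac{389691}{455} \approx 856.46$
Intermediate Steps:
$Y{\left(K,u \right)} = 6 K$
$k = 231$ ($k = 33 \cdot 7 = 231$)
$s = - \frac{2547}{455}$ ($s = -3 - \frac{1182}{455} = - \frac{2547}{455} \approx -5.5978$)
$- \left(k + Y{\left(r,10 \right)}\right) s = - \frac{\left(231 + 6 \left(-13\right)\right) \left(-2547\right)}{455} = - \frac{\left(231 - 78\right) \left(-2547\right)}{455} = - \frac{153 \left(-2547\right)}{455} = \left(-1\right) \left(- \frac{389691}{455}\right) = \frac{389691}{455}$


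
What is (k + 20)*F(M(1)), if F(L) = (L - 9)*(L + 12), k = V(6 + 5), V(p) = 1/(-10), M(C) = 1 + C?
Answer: -9751/5 ≈ -1950.2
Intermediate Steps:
V(p) = -1/10
k = -1/10 ≈ -0.10000
F(L) = (-9 + L)*(12 + L)
(k + 20)*F(M(1)) = (-1/10 + 20)*(-108 + (1 + 1)**2 + 3*(1 + 1)) = 199*(-108 + 2**2 + 3*2)/10 = 199*(-108 + 4 + 6)/10 = (199/10)*(-98) = -9751/5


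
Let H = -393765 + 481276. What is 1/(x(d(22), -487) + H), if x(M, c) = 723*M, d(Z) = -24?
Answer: 1/70159 ≈ 1.4253e-5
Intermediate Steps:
H = 87511
1/(x(d(22), -487) + H) = 1/(723*(-24) + 87511) = 1/(-17352 + 87511) = 1/70159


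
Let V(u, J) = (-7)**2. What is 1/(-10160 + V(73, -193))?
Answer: -1/10111 ≈ -9.8902e-5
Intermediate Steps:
V(u, J) = 49
1/(-10160 + V(73, -193)) = 1/(-10160 + 49) = 1/(-10111) = -1/10111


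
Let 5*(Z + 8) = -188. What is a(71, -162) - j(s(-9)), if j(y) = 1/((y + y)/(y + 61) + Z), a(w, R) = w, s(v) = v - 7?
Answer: 148009/2084 ≈ 71.022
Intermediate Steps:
Z = -228/5 (Z = -8 + (⅕)*(-188) = -8 - 188/5 = -228/5 ≈ -45.600)
s(v) = -7 + v
j(y) = 1/(-228/5 + 2*y/(61 + y)) (j(y) = 1/((y + y)/(y + 61) - 228/5) = 1/((2*y)/(61 + y) - 228/5) = 1/(2*y/(61 + y) - 228/5) = 1/(-228/5 + 2*y/(61 + y)))
a(71, -162) - j(s(-9)) = 71 - 5*(-61 - (-7 - 9))/(2*(6954 + 109*(-7 - 9))) = 71 - 5*(-61 - 1*(-16))/(2*(6954 + 109*(-16))) = 71 - 5*(-61 + 16)/(2*(6954 - 1744)) = 71 - 5*(-45)/(2*5210) = 71 - 1*(-45/2084) = 71 + 45/2084 = 148009/2084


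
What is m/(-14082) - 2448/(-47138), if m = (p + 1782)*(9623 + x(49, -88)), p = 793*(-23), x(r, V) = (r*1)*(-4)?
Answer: 3656515172459/331898658 ≈ 11017.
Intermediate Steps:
x(r, V) = -4*r (x(r, V) = r*(-4) = -4*r)
p = -18239
m = -155140139 (m = (-18239 + 1782)*(9623 - 4*49) = -16457*(9623 - 196) = -16457*9427 = -155140139)
m/(-14082) - 2448/(-47138) = -155140139/(-14082) - 2448/(-47138) = -155140139*(-1/14082) - 2448*(-1/47138) = 155140139/14082 + 1224/23569 = 3656515172459/331898658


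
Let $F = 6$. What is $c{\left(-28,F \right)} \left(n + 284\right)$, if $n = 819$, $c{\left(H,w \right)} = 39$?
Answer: $43017$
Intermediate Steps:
$c{\left(-28,F \right)} \left(n + 284\right) = 39 \left(819 + 284\right) = 39 \cdot 1103 = 43017$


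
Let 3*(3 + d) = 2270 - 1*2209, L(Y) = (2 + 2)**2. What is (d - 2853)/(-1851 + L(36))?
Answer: 8507/5505 ≈ 1.5453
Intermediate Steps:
L(Y) = 16 (L(Y) = 4**2 = 16)
d = 52/3 (d = -3 + (2270 - 1*2209)/3 = -3 + (2270 - 2209)/3 = -3 + (1/3)*61 = -3 + 61/3 = 52/3 ≈ 17.333)
(d - 2853)/(-1851 + L(36)) = (52/3 - 2853)/(-1851 + 16) = -8507/3/(-1835) = -8507/3*(-1/1835) = 8507/5505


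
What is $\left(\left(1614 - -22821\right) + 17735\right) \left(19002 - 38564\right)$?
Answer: $-824929540$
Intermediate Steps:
$\left(\left(1614 - -22821\right) + 17735\right) \left(19002 - 38564\right) = \left(\left(1614 + 22821\right) + 17735\right) \left(-19562\right) = \left(24435 + 17735\right) \left(-19562\right) = 42170 \left(-19562\right) = -824929540$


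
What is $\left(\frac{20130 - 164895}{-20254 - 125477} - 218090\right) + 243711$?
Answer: $\frac{1244639572}{48577} \approx 25622.0$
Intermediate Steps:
$\left(\frac{20130 - 164895}{-20254 - 125477} - 218090\right) + 243711 = \left(- \frac{144765}{-145731} - 218090\right) + 243711 = \left(\left(-144765\right) \left(- \frac{1}{145731}\right) - 218090\right) + 243711 = \left(\frac{48255}{48577} - 218090\right) + 243711 = - \frac{10594109675}{48577} + 243711 = \frac{1244639572}{48577}$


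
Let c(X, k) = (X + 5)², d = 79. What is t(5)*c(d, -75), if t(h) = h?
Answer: 35280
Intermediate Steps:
c(X, k) = (5 + X)²
t(5)*c(d, -75) = 5*(5 + 79)² = 5*84² = 5*7056 = 35280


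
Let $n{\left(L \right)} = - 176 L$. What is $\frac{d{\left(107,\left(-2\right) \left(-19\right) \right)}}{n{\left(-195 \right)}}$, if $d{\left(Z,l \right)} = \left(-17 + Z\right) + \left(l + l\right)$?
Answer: $\frac{83}{17160} \approx 0.0048368$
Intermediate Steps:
$d{\left(Z,l \right)} = -17 + Z + 2 l$ ($d{\left(Z,l \right)} = \left(-17 + Z\right) + 2 l = -17 + Z + 2 l$)
$\frac{d{\left(107,\left(-2\right) \left(-19\right) \right)}}{n{\left(-195 \right)}} = \frac{-17 + 107 + 2 \left(\left(-2\right) \left(-19\right)\right)}{\left(-176\right) \left(-195\right)} = \frac{-17 + 107 + 2 \cdot 38}{34320} = \left(-17 + 107 + 76\right) \frac{1}{34320} = 166 \cdot \frac{1}{34320} = \frac{83}{17160}$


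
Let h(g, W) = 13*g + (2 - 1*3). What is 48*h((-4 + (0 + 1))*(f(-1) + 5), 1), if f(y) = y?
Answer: -7536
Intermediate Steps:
h(g, W) = -1 + 13*g (h(g, W) = 13*g + (2 - 3) = 13*g - 1 = -1 + 13*g)
48*h((-4 + (0 + 1))*(f(-1) + 5), 1) = 48*(-1 + 13*((-4 + (0 + 1))*(-1 + 5))) = 48*(-1 + 13*((-4 + 1)*4)) = 48*(-1 + 13*(-3*4)) = 48*(-1 + 13*(-12)) = 48*(-1 - 156) = 48*(-157) = -7536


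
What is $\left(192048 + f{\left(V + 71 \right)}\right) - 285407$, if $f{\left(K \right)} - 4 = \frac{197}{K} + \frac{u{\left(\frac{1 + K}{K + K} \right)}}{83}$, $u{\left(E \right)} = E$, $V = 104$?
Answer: $- \frac{1355964936}{14525} \approx -93354.0$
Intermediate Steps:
$f{\left(K \right)} = 4 + \frac{197}{K} + \frac{1 + K}{166 K}$ ($f{\left(K \right)} = 4 + \left(\frac{197}{K} + \frac{\left(1 + K\right) \frac{1}{K + K}}{83}\right) = 4 + \left(\frac{197}{K} + \frac{1 + K}{2 K} \frac{1}{83}\right) = 4 + \left(\frac{197}{K} + \frac{1 + K}{166 K}\right) = 4 + \frac{197}{K} + \frac{1 + K}{166 K}$)
$\left(192048 + f{\left(V + 71 \right)}\right) - 285407 = \left(192048 + \frac{32703 + 665 \left(104 + 71\right)}{166 \left(104 + 71\right)}\right) - 285407 = \left(192048 + \frac{32703 + 665 \cdot 175}{166 \cdot 175}\right) - 285407 = \left(192048 + \frac{1}{166} \cdot \frac{1}{175} \left(32703 + 116375\right)\right) - 285407 = \left(192048 + \frac{1}{166} \cdot \frac{1}{175} \cdot 149078\right) - 285407 = \left(192048 + \frac{74539}{14525}\right) - 285407 = \frac{2789571739}{14525} - 285407 = - \frac{1355964936}{14525}$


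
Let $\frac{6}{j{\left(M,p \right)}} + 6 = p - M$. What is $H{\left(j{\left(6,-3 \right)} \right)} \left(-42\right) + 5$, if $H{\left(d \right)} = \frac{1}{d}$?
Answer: $110$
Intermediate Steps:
$j{\left(M,p \right)} = \frac{6}{-6 + p - M}$ ($j{\left(M,p \right)} = \frac{6}{-6 - \left(M - p\right)} = \frac{6}{-6 + p - M}$)
$H{\left(j{\left(6,-3 \right)} \right)} \left(-42\right) + 5 = \frac{1}{6 \frac{1}{-6 - 3 - 6}} \left(-42\right) + 5 = \frac{1}{6 \frac{1}{-15}} \left(-42\right) + 5 = \frac{1}{6 \left(- \frac{1}{15}\right)} \left(-42\right) + 5 = \frac{1}{- \frac{2}{5}} \left(-42\right) + 5 = \left(- \frac{5}{2}\right) \left(-42\right) + 5 = 105 + 5 = 110$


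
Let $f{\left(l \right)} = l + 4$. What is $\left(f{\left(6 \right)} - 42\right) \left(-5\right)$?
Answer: $160$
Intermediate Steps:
$f{\left(l \right)} = 4 + l$
$\left(f{\left(6 \right)} - 42\right) \left(-5\right) = \left(\left(4 + 6\right) - 42\right) \left(-5\right) = \left(10 - 42\right) \left(-5\right) = \left(-32\right) \left(-5\right) = 160$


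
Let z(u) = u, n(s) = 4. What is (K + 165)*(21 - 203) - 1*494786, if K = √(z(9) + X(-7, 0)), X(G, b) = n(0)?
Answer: -524816 - 182*√13 ≈ -5.2547e+5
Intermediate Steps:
X(G, b) = 4
K = √13 (K = √(9 + 4) = √13 ≈ 3.6056)
(K + 165)*(21 - 203) - 1*494786 = (√13 + 165)*(21 - 203) - 1*494786 = (165 + √13)*(-182) - 494786 = (-30030 - 182*√13) - 494786 = -524816 - 182*√13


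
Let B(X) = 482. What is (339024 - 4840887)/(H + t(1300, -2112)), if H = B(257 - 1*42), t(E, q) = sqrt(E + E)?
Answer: -1084948983/114862 + 22509315*sqrt(26)/114862 ≈ -8446.4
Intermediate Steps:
t(E, q) = sqrt(2)*sqrt(E) (t(E, q) = sqrt(2*E) = sqrt(2)*sqrt(E))
H = 482
(339024 - 4840887)/(H + t(1300, -2112)) = (339024 - 4840887)/(482 + sqrt(2)*sqrt(1300)) = -4501863/(482 + sqrt(2)*(10*sqrt(13))) = -4501863/(482 + 10*sqrt(26))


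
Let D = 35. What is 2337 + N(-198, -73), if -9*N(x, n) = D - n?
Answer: 2325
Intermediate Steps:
N(x, n) = -35/9 + n/9 (N(x, n) = -(35 - n)/9 = -35/9 + n/9)
2337 + N(-198, -73) = 2337 + (-35/9 + (⅑)*(-73)) = 2337 + (-35/9 - 73/9) = 2337 - 12 = 2325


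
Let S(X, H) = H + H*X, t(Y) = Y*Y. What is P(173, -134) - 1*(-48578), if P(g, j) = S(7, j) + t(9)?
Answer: 47587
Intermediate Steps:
t(Y) = Y**2
P(g, j) = 81 + 8*j (P(g, j) = j*(1 + 7) + 9**2 = j*8 + 81 = 8*j + 81 = 81 + 8*j)
P(173, -134) - 1*(-48578) = (81 + 8*(-134)) - 1*(-48578) = (81 - 1072) + 48578 = -991 + 48578 = 47587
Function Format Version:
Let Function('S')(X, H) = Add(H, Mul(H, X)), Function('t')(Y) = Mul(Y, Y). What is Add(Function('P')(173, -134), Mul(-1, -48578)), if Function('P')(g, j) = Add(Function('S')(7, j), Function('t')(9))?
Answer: 47587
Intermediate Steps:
Function('t')(Y) = Pow(Y, 2)
Function('P')(g, j) = Add(81, Mul(8, j)) (Function('P')(g, j) = Add(Mul(j, Add(1, 7)), Pow(9, 2)) = Add(Mul(j, 8), 81) = Add(Mul(8, j), 81) = Add(81, Mul(8, j)))
Add(Function('P')(173, -134), Mul(-1, -48578)) = Add(Add(81, Mul(8, -134)), Mul(-1, -48578)) = Add(Add(81, -1072), 48578) = Add(-991, 48578) = 47587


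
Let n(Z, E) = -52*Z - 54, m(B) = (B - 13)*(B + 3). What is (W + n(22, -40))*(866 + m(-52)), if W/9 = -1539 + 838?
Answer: -30410857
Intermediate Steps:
m(B) = (-13 + B)*(3 + B)
n(Z, E) = -54 - 52*Z
W = -6309 (W = 9*(-1539 + 838) = 9*(-701) = -6309)
(W + n(22, -40))*(866 + m(-52)) = (-6309 + (-54 - 52*22))*(866 + (-39 + (-52)**2 - 10*(-52))) = (-6309 + (-54 - 1144))*(866 + (-39 + 2704 + 520)) = (-6309 - 1198)*(866 + 3185) = -7507*4051 = -30410857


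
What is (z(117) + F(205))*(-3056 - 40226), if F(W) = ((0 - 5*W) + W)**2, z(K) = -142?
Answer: -29096670756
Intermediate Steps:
F(W) = 16*W**2 (F(W) = (-5*W + W)**2 = (-4*W)**2 = 16*W**2)
(z(117) + F(205))*(-3056 - 40226) = (-142 + 16*205**2)*(-3056 - 40226) = (-142 + 16*42025)*(-43282) = (-142 + 672400)*(-43282) = 672258*(-43282) = -29096670756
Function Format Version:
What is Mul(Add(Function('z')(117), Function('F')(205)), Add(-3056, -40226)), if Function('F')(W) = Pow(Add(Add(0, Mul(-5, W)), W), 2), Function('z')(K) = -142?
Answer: -29096670756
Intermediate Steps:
Function('F')(W) = Mul(16, Pow(W, 2)) (Function('F')(W) = Pow(Add(Mul(-5, W), W), 2) = Pow(Mul(-4, W), 2) = Mul(16, Pow(W, 2)))
Mul(Add(Function('z')(117), Function('F')(205)), Add(-3056, -40226)) = Mul(Add(-142, Mul(16, Pow(205, 2))), Add(-3056, -40226)) = Mul(Add(-142, Mul(16, 42025)), -43282) = Mul(Add(-142, 672400), -43282) = Mul(672258, -43282) = -29096670756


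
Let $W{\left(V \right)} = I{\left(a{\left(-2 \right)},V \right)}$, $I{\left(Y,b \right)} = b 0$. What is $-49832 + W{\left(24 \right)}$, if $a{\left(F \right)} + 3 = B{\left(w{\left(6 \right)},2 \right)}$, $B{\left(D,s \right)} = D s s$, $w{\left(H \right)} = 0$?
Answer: $-49832$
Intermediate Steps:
$B{\left(D,s \right)} = D s^{2}$
$a{\left(F \right)} = -3$ ($a{\left(F \right)} = -3 + 0 \cdot 2^{2} = -3 + 0 \cdot 4 = -3 + 0 = -3$)
$I{\left(Y,b \right)} = 0$
$W{\left(V \right)} = 0$
$-49832 + W{\left(24 \right)} = -49832 + 0 = -49832$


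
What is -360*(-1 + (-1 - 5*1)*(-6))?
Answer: -12600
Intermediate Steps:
-360*(-1 + (-1 - 5*1)*(-6)) = -360*(-1 + (-1 - 5)*(-6)) = -360*(-1 - 6*(-6)) = -360*(-1 + 36) = -360*35 = -12600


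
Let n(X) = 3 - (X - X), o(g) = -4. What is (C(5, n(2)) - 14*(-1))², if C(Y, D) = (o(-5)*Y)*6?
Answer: 11236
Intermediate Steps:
n(X) = 3 (n(X) = 3 - 1*0 = 3 + 0 = 3)
C(Y, D) = -24*Y (C(Y, D) = -4*Y*6 = -24*Y)
(C(5, n(2)) - 14*(-1))² = (-24*5 - 14*(-1))² = (-120 + 14)² = (-106)² = 11236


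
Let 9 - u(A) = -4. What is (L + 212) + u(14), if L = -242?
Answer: -17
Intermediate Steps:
u(A) = 13 (u(A) = 9 - 1*(-4) = 9 + 4 = 13)
(L + 212) + u(14) = (-242 + 212) + 13 = -30 + 13 = -17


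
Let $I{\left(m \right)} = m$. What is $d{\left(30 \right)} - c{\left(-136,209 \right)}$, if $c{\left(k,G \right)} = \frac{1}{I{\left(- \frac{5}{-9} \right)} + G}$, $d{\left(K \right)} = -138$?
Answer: $- \frac{260277}{1886} \approx -138.0$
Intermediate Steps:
$c{\left(k,G \right)} = \frac{1}{\frac{5}{9} + G}$ ($c{\left(k,G \right)} = \frac{1}{- \frac{5}{-9} + G} = \frac{1}{\left(-5\right) \left(- \frac{1}{9}\right) + G} = \frac{1}{\frac{5}{9} + G}$)
$d{\left(30 \right)} - c{\left(-136,209 \right)} = -138 - \frac{9}{5 + 9 \cdot 209} = -138 - \frac{9}{5 + 1881} = -138 - \frac{9}{1886} = - \frac{260277}{1886}$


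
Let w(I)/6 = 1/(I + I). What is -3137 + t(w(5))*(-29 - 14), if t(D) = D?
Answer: -15814/5 ≈ -3162.8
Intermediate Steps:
w(I) = 3/I (w(I) = 6/(I + I) = 6/((2*I)) = 6*(1/(2*I)) = 3/I)
-3137 + t(w(5))*(-29 - 14) = -3137 + (3/5)*(-29 - 14) = -3137 + (3*(⅕))*(-43) = -3137 + (⅗)*(-43) = -3137 - 129/5 = -15814/5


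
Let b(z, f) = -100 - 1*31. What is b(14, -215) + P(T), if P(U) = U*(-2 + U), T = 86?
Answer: 7093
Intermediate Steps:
b(z, f) = -131 (b(z, f) = -100 - 31 = -131)
b(14, -215) + P(T) = -131 + 86*(-2 + 86) = -131 + 86*84 = -131 + 7224 = 7093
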